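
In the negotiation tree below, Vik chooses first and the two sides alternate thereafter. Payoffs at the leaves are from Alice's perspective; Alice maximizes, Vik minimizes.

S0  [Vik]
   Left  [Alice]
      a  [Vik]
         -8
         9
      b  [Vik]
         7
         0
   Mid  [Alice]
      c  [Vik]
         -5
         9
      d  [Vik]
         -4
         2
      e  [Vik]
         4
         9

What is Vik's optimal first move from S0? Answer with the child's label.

Left

a (Vik): min(-8, 9) = -8
b (Vik): min(7, 0) = 0
Left (Alice): max(-8, 0) = 0
c (Vik): min(-5, 9) = -5
d (Vik): min(-4, 2) = -4
e (Vik): min(4, 9) = 4
Mid (Alice): max(-5, -4, 4) = 4
S0 (Vik): min(0, 4) = 0
Vik at S0 wants the lowest of {Left=0, Mid=4}, so chooses Left.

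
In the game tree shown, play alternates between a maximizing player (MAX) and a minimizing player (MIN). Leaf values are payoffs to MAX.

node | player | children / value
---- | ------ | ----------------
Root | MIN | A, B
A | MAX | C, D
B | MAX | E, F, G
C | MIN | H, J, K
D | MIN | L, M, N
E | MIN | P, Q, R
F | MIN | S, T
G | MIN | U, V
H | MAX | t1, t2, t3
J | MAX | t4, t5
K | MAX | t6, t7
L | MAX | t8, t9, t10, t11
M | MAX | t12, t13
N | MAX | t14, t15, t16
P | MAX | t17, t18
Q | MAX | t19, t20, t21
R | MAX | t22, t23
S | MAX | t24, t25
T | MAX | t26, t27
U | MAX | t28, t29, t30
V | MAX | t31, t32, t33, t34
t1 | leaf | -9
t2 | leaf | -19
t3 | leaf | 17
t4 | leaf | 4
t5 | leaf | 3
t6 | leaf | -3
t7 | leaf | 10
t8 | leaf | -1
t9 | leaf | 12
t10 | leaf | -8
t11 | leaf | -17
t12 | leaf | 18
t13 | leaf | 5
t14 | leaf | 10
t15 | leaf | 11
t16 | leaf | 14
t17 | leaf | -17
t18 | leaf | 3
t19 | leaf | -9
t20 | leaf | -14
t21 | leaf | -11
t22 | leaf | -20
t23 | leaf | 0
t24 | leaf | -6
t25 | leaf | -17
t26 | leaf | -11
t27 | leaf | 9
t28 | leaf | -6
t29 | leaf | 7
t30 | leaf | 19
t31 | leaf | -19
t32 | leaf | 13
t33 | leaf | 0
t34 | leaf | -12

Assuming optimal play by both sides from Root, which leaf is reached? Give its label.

t9

H (MAX): max(-9, -19, 17) = 17
J (MAX): max(4, 3) = 4
K (MAX): max(-3, 10) = 10
C (MIN): min(17, 4, 10) = 4
L (MAX): max(-1, 12, -8, -17) = 12
M (MAX): max(18, 5) = 18
N (MAX): max(10, 11, 14) = 14
D (MIN): min(12, 18, 14) = 12
A (MAX): max(4, 12) = 12
P (MAX): max(-17, 3) = 3
Q (MAX): max(-9, -14, -11) = -9
R (MAX): max(-20, 0) = 0
E (MIN): min(3, -9, 0) = -9
S (MAX): max(-6, -17) = -6
T (MAX): max(-11, 9) = 9
F (MIN): min(-6, 9) = -6
U (MAX): max(-6, 7, 19) = 19
V (MAX): max(-19, 13, 0, -12) = 13
G (MIN): min(19, 13) = 13
B (MAX): max(-9, -6, 13) = 13
Root (MIN): min(12, 13) = 12
At Root, MIN picks A (lowest: 12).
At A, MAX picks D (highest: 12).
At D, MIN picks L (lowest: 12).
At L, MAX picks t9 (highest: 12).
Terminal value 12.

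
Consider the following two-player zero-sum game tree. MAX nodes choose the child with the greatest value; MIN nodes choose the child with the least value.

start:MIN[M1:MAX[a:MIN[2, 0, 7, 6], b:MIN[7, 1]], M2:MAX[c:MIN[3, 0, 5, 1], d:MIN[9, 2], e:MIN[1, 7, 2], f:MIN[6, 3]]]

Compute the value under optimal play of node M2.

c (MIN): min(3, 0, 5, 1) = 0
d (MIN): min(9, 2) = 2
e (MIN): min(1, 7, 2) = 1
f (MIN): min(6, 3) = 3
M2 (MAX): max(0, 2, 1, 3) = 3

3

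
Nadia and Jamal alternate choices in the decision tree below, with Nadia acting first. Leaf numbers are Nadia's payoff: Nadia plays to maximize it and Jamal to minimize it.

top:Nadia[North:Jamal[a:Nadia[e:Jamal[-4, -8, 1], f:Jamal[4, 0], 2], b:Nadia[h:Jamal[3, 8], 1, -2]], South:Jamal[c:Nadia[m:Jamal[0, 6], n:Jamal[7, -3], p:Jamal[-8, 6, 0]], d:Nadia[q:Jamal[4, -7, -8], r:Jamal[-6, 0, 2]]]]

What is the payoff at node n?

-3

n (Jamal): min(7, -3) = -3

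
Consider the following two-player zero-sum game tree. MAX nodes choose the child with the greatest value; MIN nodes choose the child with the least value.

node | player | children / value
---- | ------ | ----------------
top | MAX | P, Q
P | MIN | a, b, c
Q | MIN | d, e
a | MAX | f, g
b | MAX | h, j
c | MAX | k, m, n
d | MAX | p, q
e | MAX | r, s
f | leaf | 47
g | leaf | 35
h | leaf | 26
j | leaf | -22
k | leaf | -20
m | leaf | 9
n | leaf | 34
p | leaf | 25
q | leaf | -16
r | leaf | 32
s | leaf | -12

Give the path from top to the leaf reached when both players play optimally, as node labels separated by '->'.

a (MAX): max(47, 35) = 47
b (MAX): max(26, -22) = 26
c (MAX): max(-20, 9, 34) = 34
P (MIN): min(47, 26, 34) = 26
d (MAX): max(25, -16) = 25
e (MAX): max(32, -12) = 32
Q (MIN): min(25, 32) = 25
top (MAX): max(26, 25) = 26
At top, MAX picks P (highest: 26).
At P, MIN picks b (lowest: 26).
At b, MAX picks h (highest: 26).
Terminal value 26.

top -> P -> b -> h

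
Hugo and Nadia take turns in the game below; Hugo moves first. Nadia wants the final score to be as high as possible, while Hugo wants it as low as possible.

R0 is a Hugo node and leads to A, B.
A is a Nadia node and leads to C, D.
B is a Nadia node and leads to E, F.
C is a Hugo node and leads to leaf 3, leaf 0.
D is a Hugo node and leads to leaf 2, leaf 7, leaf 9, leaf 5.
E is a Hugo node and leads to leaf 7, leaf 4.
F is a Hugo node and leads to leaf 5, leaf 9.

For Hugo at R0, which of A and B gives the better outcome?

A

C (Hugo): min(3, 0) = 0
D (Hugo): min(2, 7, 9, 5) = 2
A (Nadia): max(0, 2) = 2
E (Hugo): min(7, 4) = 4
F (Hugo): min(5, 9) = 5
B (Nadia): max(4, 5) = 5
Hugo prefers the lower value; A=2, B=5. A is better since 2 < 5.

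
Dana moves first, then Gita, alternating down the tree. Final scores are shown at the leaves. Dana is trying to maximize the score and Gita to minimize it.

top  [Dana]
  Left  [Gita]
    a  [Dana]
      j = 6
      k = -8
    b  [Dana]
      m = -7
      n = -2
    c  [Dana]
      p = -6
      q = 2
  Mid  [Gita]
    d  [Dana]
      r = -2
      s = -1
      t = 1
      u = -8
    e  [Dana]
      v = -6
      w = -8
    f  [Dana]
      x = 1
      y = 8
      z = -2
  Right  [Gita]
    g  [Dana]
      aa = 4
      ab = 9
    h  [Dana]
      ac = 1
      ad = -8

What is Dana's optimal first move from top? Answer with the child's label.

a (Dana): max(6, -8) = 6
b (Dana): max(-7, -2) = -2
c (Dana): max(-6, 2) = 2
Left (Gita): min(6, -2, 2) = -2
d (Dana): max(-2, -1, 1, -8) = 1
e (Dana): max(-6, -8) = -6
f (Dana): max(1, 8, -2) = 8
Mid (Gita): min(1, -6, 8) = -6
g (Dana): max(4, 9) = 9
h (Dana): max(1, -8) = 1
Right (Gita): min(9, 1) = 1
top (Dana): max(-2, -6, 1) = 1
Dana at top wants the highest of {Left=-2, Mid=-6, Right=1}, so chooses Right.

Right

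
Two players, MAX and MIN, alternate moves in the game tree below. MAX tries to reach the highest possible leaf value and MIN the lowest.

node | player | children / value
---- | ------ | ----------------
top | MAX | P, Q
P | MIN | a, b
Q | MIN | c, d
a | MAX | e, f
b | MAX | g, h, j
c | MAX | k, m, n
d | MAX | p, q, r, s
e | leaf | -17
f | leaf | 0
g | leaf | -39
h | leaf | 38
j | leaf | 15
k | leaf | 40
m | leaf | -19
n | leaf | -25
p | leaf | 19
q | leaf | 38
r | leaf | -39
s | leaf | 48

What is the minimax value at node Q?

40

c (MAX): max(40, -19, -25) = 40
d (MAX): max(19, 38, -39, 48) = 48
Q (MIN): min(40, 48) = 40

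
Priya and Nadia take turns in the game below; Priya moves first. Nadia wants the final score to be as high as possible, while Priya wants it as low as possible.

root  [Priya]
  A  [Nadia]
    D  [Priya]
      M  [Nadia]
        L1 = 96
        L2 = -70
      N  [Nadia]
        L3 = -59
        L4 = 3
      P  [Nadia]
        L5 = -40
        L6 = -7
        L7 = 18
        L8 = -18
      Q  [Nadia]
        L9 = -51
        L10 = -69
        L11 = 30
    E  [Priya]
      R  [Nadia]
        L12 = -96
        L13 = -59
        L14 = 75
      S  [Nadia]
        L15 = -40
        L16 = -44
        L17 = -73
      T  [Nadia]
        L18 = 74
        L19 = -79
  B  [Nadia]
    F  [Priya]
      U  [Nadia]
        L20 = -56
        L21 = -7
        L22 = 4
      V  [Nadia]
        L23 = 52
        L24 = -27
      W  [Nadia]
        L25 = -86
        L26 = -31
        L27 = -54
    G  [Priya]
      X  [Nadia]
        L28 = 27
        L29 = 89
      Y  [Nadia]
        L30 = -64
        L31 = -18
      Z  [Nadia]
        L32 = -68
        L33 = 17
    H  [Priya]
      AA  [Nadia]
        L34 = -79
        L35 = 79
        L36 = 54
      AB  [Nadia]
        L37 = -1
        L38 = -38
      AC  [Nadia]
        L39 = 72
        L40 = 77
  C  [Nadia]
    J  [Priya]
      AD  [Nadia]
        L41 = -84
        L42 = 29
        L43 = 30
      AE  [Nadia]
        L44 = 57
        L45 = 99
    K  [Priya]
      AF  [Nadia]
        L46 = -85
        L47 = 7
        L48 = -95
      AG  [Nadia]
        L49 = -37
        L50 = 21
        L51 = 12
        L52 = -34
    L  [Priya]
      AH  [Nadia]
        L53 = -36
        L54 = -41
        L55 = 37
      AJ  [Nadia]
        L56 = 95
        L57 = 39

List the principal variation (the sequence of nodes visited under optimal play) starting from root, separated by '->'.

M (Nadia): max(96, -70) = 96
N (Nadia): max(-59, 3) = 3
P (Nadia): max(-40, -7, 18, -18) = 18
Q (Nadia): max(-51, -69, 30) = 30
D (Priya): min(96, 3, 18, 30) = 3
R (Nadia): max(-96, -59, 75) = 75
S (Nadia): max(-40, -44, -73) = -40
T (Nadia): max(74, -79) = 74
E (Priya): min(75, -40, 74) = -40
A (Nadia): max(3, -40) = 3
U (Nadia): max(-56, -7, 4) = 4
V (Nadia): max(52, -27) = 52
W (Nadia): max(-86, -31, -54) = -31
F (Priya): min(4, 52, -31) = -31
X (Nadia): max(27, 89) = 89
Y (Nadia): max(-64, -18) = -18
Z (Nadia): max(-68, 17) = 17
G (Priya): min(89, -18, 17) = -18
AA (Nadia): max(-79, 79, 54) = 79
AB (Nadia): max(-1, -38) = -1
AC (Nadia): max(72, 77) = 77
H (Priya): min(79, -1, 77) = -1
B (Nadia): max(-31, -18, -1) = -1
AD (Nadia): max(-84, 29, 30) = 30
AE (Nadia): max(57, 99) = 99
J (Priya): min(30, 99) = 30
AF (Nadia): max(-85, 7, -95) = 7
AG (Nadia): max(-37, 21, 12, -34) = 21
K (Priya): min(7, 21) = 7
AH (Nadia): max(-36, -41, 37) = 37
AJ (Nadia): max(95, 39) = 95
L (Priya): min(37, 95) = 37
C (Nadia): max(30, 7, 37) = 37
root (Priya): min(3, -1, 37) = -1
At root, Priya picks B (lowest: -1).
At B, Nadia picks H (highest: -1).
At H, Priya picks AB (lowest: -1).
At AB, Nadia picks L37 (highest: -1).
Terminal value -1.

root -> B -> H -> AB -> L37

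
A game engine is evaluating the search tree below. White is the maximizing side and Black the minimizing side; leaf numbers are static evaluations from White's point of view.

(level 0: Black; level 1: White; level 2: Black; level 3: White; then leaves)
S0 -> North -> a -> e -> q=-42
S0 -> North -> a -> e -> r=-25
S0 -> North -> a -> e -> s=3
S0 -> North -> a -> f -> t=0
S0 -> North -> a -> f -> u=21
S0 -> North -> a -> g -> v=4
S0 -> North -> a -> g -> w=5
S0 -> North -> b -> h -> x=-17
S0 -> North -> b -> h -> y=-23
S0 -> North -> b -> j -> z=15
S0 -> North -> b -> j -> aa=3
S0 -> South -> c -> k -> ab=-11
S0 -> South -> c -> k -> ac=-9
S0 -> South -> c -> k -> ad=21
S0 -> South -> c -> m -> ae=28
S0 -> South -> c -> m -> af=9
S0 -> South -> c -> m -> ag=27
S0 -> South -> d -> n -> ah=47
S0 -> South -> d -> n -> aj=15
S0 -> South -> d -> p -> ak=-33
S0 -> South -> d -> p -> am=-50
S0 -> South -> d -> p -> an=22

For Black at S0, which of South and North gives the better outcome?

North

k (White): max(-11, -9, 21) = 21
m (White): max(28, 9, 27) = 28
c (Black): min(21, 28) = 21
n (White): max(47, 15) = 47
p (White): max(-33, -50, 22) = 22
d (Black): min(47, 22) = 22
South (White): max(21, 22) = 22
e (White): max(-42, -25, 3) = 3
f (White): max(0, 21) = 21
g (White): max(4, 5) = 5
a (Black): min(3, 21, 5) = 3
h (White): max(-17, -23) = -17
j (White): max(15, 3) = 15
b (Black): min(-17, 15) = -17
North (White): max(3, -17) = 3
Black prefers the lower value; South=22, North=3. North is better since 3 < 22.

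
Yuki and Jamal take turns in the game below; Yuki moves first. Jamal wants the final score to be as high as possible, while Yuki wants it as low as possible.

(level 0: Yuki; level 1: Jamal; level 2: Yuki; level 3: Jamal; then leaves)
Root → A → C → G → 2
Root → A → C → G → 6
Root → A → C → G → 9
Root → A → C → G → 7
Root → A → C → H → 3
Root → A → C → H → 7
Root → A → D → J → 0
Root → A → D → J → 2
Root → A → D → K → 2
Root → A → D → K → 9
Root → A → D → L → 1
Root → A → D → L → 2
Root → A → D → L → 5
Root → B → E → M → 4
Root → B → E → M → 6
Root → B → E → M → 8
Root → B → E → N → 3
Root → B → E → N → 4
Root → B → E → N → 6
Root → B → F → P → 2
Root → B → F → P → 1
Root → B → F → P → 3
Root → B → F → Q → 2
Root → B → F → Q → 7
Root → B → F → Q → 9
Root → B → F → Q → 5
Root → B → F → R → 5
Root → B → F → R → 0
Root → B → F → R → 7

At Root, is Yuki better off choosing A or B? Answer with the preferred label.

B

G (Jamal): max(2, 6, 9, 7) = 9
H (Jamal): max(3, 7) = 7
C (Yuki): min(9, 7) = 7
J (Jamal): max(0, 2) = 2
K (Jamal): max(2, 9) = 9
L (Jamal): max(1, 2, 5) = 5
D (Yuki): min(2, 9, 5) = 2
A (Jamal): max(7, 2) = 7
M (Jamal): max(4, 6, 8) = 8
N (Jamal): max(3, 4, 6) = 6
E (Yuki): min(8, 6) = 6
P (Jamal): max(2, 1, 3) = 3
Q (Jamal): max(2, 7, 9, 5) = 9
R (Jamal): max(5, 0, 7) = 7
F (Yuki): min(3, 9, 7) = 3
B (Jamal): max(6, 3) = 6
Yuki prefers the lower value; A=7, B=6. B is better since 6 < 7.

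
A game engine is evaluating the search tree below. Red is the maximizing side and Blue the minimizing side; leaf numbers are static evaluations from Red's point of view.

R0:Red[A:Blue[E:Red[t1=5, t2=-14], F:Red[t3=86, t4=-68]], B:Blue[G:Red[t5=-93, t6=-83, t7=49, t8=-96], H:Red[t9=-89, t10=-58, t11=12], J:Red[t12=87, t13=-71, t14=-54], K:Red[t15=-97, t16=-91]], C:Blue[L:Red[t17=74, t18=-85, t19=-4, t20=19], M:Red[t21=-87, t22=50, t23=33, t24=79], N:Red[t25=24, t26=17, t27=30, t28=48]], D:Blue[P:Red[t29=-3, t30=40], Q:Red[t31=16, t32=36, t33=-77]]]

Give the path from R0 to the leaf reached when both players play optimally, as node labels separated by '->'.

R0 -> C -> N -> t28

E (Red): max(5, -14) = 5
F (Red): max(86, -68) = 86
A (Blue): min(5, 86) = 5
G (Red): max(-93, -83, 49, -96) = 49
H (Red): max(-89, -58, 12) = 12
J (Red): max(87, -71, -54) = 87
K (Red): max(-97, -91) = -91
B (Blue): min(49, 12, 87, -91) = -91
L (Red): max(74, -85, -4, 19) = 74
M (Red): max(-87, 50, 33, 79) = 79
N (Red): max(24, 17, 30, 48) = 48
C (Blue): min(74, 79, 48) = 48
P (Red): max(-3, 40) = 40
Q (Red): max(16, 36, -77) = 36
D (Blue): min(40, 36) = 36
R0 (Red): max(5, -91, 48, 36) = 48
At R0, Red picks C (highest: 48).
At C, Blue picks N (lowest: 48).
At N, Red picks t28 (highest: 48).
Terminal value 48.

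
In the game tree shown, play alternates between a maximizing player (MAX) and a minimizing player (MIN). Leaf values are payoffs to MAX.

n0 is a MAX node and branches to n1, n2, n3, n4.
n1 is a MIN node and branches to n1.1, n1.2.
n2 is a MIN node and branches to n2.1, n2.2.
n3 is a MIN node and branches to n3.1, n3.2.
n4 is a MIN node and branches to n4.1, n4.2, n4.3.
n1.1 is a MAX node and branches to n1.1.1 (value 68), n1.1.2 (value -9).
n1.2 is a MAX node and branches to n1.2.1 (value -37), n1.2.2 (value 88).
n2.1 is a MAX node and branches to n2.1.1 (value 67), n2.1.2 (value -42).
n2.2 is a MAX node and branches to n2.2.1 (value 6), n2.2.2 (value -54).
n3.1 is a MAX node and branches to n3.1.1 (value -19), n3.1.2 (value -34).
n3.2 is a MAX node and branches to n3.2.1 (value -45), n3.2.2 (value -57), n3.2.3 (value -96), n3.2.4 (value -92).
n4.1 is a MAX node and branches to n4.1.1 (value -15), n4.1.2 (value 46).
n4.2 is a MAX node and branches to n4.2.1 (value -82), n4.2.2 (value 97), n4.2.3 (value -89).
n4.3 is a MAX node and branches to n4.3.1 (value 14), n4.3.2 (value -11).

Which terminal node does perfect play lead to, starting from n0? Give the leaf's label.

n1.1 (MAX): max(68, -9) = 68
n1.2 (MAX): max(-37, 88) = 88
n1 (MIN): min(68, 88) = 68
n2.1 (MAX): max(67, -42) = 67
n2.2 (MAX): max(6, -54) = 6
n2 (MIN): min(67, 6) = 6
n3.1 (MAX): max(-19, -34) = -19
n3.2 (MAX): max(-45, -57, -96, -92) = -45
n3 (MIN): min(-19, -45) = -45
n4.1 (MAX): max(-15, 46) = 46
n4.2 (MAX): max(-82, 97, -89) = 97
n4.3 (MAX): max(14, -11) = 14
n4 (MIN): min(46, 97, 14) = 14
n0 (MAX): max(68, 6, -45, 14) = 68
At n0, MAX picks n1 (highest: 68).
At n1, MIN picks n1.1 (lowest: 68).
At n1.1, MAX picks n1.1.1 (highest: 68).
Terminal value 68.

n1.1.1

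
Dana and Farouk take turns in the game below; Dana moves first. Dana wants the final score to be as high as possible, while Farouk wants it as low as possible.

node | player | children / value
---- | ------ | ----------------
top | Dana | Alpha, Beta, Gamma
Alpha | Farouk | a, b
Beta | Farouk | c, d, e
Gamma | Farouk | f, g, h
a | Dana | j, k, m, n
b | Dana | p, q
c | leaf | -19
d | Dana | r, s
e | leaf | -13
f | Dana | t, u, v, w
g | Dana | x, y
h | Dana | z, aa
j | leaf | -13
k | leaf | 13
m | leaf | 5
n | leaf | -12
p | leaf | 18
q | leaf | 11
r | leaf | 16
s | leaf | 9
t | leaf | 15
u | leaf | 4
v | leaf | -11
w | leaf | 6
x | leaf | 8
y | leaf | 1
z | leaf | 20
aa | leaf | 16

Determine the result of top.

13

a (Dana): max(-13, 13, 5, -12) = 13
b (Dana): max(18, 11) = 18
Alpha (Farouk): min(13, 18) = 13
d (Dana): max(16, 9) = 16
Beta (Farouk): min(-19, 16, -13) = -19
f (Dana): max(15, 4, -11, 6) = 15
g (Dana): max(8, 1) = 8
h (Dana): max(20, 16) = 20
Gamma (Farouk): min(15, 8, 20) = 8
top (Dana): max(13, -19, 8) = 13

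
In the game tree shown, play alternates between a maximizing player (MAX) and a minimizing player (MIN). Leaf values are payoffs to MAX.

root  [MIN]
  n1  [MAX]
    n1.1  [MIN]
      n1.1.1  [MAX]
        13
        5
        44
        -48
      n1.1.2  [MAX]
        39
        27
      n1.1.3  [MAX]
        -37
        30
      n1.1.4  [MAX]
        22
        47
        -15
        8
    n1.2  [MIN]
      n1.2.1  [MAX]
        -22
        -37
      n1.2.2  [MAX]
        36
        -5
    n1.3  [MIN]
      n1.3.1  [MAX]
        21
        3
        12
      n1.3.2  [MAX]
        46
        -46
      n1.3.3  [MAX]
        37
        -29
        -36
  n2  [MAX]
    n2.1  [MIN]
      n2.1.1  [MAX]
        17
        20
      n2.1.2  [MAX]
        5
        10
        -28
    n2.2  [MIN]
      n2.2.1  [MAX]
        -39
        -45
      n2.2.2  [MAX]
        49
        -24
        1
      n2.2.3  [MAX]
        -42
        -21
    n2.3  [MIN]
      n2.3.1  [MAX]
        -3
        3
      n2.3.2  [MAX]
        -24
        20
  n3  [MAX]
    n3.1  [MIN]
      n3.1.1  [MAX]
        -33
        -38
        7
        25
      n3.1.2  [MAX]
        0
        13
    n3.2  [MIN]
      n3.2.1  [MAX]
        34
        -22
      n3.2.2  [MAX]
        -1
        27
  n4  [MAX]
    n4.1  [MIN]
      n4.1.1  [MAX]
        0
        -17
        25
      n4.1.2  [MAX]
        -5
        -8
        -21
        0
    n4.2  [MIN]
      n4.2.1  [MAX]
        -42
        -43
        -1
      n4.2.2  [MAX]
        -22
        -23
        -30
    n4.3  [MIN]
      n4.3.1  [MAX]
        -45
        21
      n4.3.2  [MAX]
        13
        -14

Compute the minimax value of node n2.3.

n2.3.1 (MAX): max(-3, 3) = 3
n2.3.2 (MAX): max(-24, 20) = 20
n2.3 (MIN): min(3, 20) = 3

3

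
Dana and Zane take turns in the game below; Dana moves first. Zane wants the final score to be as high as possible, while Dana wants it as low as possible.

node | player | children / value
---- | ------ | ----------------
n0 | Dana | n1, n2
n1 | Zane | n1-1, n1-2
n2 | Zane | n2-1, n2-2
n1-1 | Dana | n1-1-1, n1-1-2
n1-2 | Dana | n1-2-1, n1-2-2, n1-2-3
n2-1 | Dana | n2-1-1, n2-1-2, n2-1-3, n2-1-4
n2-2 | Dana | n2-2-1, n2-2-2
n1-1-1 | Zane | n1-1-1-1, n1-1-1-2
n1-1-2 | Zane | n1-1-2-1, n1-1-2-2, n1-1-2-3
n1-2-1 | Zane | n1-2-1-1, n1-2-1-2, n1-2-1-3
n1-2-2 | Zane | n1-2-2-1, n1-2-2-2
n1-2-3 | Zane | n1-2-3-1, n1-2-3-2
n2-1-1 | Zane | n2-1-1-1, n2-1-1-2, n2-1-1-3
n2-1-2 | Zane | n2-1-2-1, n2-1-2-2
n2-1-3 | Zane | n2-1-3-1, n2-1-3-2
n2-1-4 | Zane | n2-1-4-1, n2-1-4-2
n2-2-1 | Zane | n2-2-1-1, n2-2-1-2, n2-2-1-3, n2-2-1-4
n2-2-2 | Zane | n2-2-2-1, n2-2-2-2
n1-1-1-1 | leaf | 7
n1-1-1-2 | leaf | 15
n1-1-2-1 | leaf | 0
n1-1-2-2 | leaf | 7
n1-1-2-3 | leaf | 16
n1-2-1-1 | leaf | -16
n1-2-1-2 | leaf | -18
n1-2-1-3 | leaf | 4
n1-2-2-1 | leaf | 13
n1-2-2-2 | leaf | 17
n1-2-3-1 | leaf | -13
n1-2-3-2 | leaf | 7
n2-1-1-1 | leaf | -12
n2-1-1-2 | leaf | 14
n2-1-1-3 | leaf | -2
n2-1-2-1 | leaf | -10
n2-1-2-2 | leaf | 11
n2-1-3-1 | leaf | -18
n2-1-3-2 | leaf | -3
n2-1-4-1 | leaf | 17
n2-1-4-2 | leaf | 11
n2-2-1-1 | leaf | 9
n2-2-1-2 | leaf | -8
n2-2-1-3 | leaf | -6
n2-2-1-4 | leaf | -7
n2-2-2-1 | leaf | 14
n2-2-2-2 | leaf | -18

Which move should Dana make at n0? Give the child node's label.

n1-1-1 (Zane): max(7, 15) = 15
n1-1-2 (Zane): max(0, 7, 16) = 16
n1-1 (Dana): min(15, 16) = 15
n1-2-1 (Zane): max(-16, -18, 4) = 4
n1-2-2 (Zane): max(13, 17) = 17
n1-2-3 (Zane): max(-13, 7) = 7
n1-2 (Dana): min(4, 17, 7) = 4
n1 (Zane): max(15, 4) = 15
n2-1-1 (Zane): max(-12, 14, -2) = 14
n2-1-2 (Zane): max(-10, 11) = 11
n2-1-3 (Zane): max(-18, -3) = -3
n2-1-4 (Zane): max(17, 11) = 17
n2-1 (Dana): min(14, 11, -3, 17) = -3
n2-2-1 (Zane): max(9, -8, -6, -7) = 9
n2-2-2 (Zane): max(14, -18) = 14
n2-2 (Dana): min(9, 14) = 9
n2 (Zane): max(-3, 9) = 9
n0 (Dana): min(15, 9) = 9
Dana at n0 wants the lowest of {n1=15, n2=9}, so chooses n2.

n2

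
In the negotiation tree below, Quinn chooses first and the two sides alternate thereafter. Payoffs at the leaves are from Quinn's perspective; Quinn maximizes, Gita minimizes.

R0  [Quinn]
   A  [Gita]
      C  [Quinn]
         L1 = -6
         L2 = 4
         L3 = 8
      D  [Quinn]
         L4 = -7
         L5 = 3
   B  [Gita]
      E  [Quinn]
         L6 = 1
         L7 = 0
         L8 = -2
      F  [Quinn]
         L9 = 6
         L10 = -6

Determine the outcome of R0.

3

C (Quinn): max(-6, 4, 8) = 8
D (Quinn): max(-7, 3) = 3
A (Gita): min(8, 3) = 3
E (Quinn): max(1, 0, -2) = 1
F (Quinn): max(6, -6) = 6
B (Gita): min(1, 6) = 1
R0 (Quinn): max(3, 1) = 3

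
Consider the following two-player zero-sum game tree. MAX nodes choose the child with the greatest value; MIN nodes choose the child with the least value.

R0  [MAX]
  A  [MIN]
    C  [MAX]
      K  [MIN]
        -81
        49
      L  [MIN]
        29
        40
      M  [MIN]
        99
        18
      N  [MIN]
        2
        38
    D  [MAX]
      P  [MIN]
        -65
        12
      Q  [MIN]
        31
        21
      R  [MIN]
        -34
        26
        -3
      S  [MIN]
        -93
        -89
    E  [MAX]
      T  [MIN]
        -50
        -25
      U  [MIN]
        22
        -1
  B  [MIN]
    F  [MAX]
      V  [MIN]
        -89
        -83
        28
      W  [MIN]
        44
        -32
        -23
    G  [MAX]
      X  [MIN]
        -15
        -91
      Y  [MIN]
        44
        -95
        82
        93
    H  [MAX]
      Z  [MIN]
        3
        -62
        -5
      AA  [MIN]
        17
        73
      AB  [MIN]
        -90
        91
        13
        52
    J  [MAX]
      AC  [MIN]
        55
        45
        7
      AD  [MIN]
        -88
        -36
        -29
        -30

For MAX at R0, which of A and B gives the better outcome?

A

K (MIN): min(-81, 49) = -81
L (MIN): min(29, 40) = 29
M (MIN): min(99, 18) = 18
N (MIN): min(2, 38) = 2
C (MAX): max(-81, 29, 18, 2) = 29
P (MIN): min(-65, 12) = -65
Q (MIN): min(31, 21) = 21
R (MIN): min(-34, 26, -3) = -34
S (MIN): min(-93, -89) = -93
D (MAX): max(-65, 21, -34, -93) = 21
T (MIN): min(-50, -25) = -50
U (MIN): min(22, -1) = -1
E (MAX): max(-50, -1) = -1
A (MIN): min(29, 21, -1) = -1
V (MIN): min(-89, -83, 28) = -89
W (MIN): min(44, -32, -23) = -32
F (MAX): max(-89, -32) = -32
X (MIN): min(-15, -91) = -91
Y (MIN): min(44, -95, 82, 93) = -95
G (MAX): max(-91, -95) = -91
Z (MIN): min(3, -62, -5) = -62
AA (MIN): min(17, 73) = 17
AB (MIN): min(-90, 91, 13, 52) = -90
H (MAX): max(-62, 17, -90) = 17
AC (MIN): min(55, 45, 7) = 7
AD (MIN): min(-88, -36, -29, -30) = -88
J (MAX): max(7, -88) = 7
B (MIN): min(-32, -91, 17, 7) = -91
MAX prefers the higher value; A=-1, B=-91. A is better since -1 > -91.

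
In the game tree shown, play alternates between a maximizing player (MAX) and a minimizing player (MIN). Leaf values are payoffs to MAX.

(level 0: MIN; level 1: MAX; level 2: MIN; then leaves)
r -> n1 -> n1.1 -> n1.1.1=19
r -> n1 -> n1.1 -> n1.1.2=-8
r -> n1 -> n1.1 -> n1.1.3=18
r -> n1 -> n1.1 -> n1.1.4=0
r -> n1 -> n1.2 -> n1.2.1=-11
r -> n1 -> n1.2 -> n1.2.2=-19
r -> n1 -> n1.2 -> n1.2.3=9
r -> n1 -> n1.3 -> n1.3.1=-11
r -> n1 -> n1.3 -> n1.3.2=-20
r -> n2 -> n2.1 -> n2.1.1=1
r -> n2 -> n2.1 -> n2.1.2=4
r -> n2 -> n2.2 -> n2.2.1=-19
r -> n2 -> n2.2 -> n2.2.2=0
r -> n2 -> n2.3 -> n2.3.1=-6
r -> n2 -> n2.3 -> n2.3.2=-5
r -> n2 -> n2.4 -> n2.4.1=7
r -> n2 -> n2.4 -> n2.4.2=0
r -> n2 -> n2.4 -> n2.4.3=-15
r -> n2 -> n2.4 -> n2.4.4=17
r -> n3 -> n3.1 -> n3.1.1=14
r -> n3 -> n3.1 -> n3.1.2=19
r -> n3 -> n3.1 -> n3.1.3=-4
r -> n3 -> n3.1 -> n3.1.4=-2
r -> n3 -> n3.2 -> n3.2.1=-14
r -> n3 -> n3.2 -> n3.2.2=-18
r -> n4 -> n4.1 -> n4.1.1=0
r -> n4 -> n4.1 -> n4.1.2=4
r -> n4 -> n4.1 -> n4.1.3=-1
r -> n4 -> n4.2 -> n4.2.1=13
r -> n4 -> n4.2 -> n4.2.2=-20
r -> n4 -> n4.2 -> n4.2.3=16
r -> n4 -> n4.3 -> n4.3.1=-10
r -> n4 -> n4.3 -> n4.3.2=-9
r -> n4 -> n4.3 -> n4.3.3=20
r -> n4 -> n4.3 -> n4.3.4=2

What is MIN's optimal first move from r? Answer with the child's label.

n1.1 (MIN): min(19, -8, 18, 0) = -8
n1.2 (MIN): min(-11, -19, 9) = -19
n1.3 (MIN): min(-11, -20) = -20
n1 (MAX): max(-8, -19, -20) = -8
n2.1 (MIN): min(1, 4) = 1
n2.2 (MIN): min(-19, 0) = -19
n2.3 (MIN): min(-6, -5) = -6
n2.4 (MIN): min(7, 0, -15, 17) = -15
n2 (MAX): max(1, -19, -6, -15) = 1
n3.1 (MIN): min(14, 19, -4, -2) = -4
n3.2 (MIN): min(-14, -18) = -18
n3 (MAX): max(-4, -18) = -4
n4.1 (MIN): min(0, 4, -1) = -1
n4.2 (MIN): min(13, -20, 16) = -20
n4.3 (MIN): min(-10, -9, 20, 2) = -10
n4 (MAX): max(-1, -20, -10) = -1
r (MIN): min(-8, 1, -4, -1) = -8
MIN at r wants the lowest of {n1=-8, n2=1, n3=-4, n4=-1}, so chooses n1.

n1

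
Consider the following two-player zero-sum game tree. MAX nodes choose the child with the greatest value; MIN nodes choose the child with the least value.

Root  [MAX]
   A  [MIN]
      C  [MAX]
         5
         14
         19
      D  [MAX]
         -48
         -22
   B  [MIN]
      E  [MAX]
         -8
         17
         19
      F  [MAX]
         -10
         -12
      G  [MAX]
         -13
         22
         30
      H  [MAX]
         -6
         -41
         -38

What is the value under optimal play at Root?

-10

C (MAX): max(5, 14, 19) = 19
D (MAX): max(-48, -22) = -22
A (MIN): min(19, -22) = -22
E (MAX): max(-8, 17, 19) = 19
F (MAX): max(-10, -12) = -10
G (MAX): max(-13, 22, 30) = 30
H (MAX): max(-6, -41, -38) = -6
B (MIN): min(19, -10, 30, -6) = -10
Root (MAX): max(-22, -10) = -10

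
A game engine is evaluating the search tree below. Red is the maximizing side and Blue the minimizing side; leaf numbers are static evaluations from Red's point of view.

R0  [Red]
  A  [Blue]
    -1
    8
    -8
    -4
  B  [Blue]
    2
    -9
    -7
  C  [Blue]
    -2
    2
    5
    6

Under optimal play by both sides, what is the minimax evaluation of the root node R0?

A (Blue): min(-1, 8, -8, -4) = -8
B (Blue): min(2, -9, -7) = -9
C (Blue): min(-2, 2, 5, 6) = -2
R0 (Red): max(-8, -9, -2) = -2

-2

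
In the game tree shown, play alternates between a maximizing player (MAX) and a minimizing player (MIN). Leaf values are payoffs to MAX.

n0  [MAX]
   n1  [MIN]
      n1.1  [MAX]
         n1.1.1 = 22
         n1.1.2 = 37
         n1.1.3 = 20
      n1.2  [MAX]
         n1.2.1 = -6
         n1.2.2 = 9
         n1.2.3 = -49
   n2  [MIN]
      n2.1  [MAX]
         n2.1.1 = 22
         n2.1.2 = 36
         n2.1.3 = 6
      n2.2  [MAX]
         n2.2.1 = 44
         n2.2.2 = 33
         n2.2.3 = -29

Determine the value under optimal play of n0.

n1.1 (MAX): max(22, 37, 20) = 37
n1.2 (MAX): max(-6, 9, -49) = 9
n1 (MIN): min(37, 9) = 9
n2.1 (MAX): max(22, 36, 6) = 36
n2.2 (MAX): max(44, 33, -29) = 44
n2 (MIN): min(36, 44) = 36
n0 (MAX): max(9, 36) = 36

36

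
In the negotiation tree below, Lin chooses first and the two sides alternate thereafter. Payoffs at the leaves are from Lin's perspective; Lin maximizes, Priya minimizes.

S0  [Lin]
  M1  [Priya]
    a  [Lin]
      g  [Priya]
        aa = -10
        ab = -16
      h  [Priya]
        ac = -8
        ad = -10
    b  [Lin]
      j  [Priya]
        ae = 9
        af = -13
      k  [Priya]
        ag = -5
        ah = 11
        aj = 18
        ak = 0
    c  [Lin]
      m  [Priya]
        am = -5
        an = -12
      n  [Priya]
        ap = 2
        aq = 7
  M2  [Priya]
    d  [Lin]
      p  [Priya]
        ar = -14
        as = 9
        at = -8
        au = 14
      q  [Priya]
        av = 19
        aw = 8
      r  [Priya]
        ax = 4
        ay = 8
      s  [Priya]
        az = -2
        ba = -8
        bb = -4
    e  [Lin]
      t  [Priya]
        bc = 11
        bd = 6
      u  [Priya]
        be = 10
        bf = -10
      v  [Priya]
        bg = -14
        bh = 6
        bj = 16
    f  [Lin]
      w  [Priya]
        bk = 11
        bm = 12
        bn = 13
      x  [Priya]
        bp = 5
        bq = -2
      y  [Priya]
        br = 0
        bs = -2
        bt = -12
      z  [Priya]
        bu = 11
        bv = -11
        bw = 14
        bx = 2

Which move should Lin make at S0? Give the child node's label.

g (Priya): min(-10, -16) = -16
h (Priya): min(-8, -10) = -10
a (Lin): max(-16, -10) = -10
j (Priya): min(9, -13) = -13
k (Priya): min(-5, 11, 18, 0) = -5
b (Lin): max(-13, -5) = -5
m (Priya): min(-5, -12) = -12
n (Priya): min(2, 7) = 2
c (Lin): max(-12, 2) = 2
M1 (Priya): min(-10, -5, 2) = -10
p (Priya): min(-14, 9, -8, 14) = -14
q (Priya): min(19, 8) = 8
r (Priya): min(4, 8) = 4
s (Priya): min(-2, -8, -4) = -8
d (Lin): max(-14, 8, 4, -8) = 8
t (Priya): min(11, 6) = 6
u (Priya): min(10, -10) = -10
v (Priya): min(-14, 6, 16) = -14
e (Lin): max(6, -10, -14) = 6
w (Priya): min(11, 12, 13) = 11
x (Priya): min(5, -2) = -2
y (Priya): min(0, -2, -12) = -12
z (Priya): min(11, -11, 14, 2) = -11
f (Lin): max(11, -2, -12, -11) = 11
M2 (Priya): min(8, 6, 11) = 6
S0 (Lin): max(-10, 6) = 6
Lin at S0 wants the highest of {M1=-10, M2=6}, so chooses M2.

M2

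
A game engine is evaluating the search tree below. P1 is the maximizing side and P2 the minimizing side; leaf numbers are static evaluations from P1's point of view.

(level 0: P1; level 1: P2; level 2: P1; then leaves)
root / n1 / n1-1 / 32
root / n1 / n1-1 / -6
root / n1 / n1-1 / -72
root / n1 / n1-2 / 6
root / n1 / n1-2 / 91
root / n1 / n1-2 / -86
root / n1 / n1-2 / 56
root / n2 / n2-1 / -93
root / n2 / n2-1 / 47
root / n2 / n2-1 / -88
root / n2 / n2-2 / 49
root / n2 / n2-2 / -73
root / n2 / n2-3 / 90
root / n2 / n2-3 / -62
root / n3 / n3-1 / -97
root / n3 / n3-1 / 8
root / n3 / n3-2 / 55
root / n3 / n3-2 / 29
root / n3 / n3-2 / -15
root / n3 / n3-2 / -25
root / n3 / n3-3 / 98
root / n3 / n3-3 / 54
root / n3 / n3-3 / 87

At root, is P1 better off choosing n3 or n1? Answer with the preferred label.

n1

n3-1 (P1): max(-97, 8) = 8
n3-2 (P1): max(55, 29, -15, -25) = 55
n3-3 (P1): max(98, 54, 87) = 98
n3 (P2): min(8, 55, 98) = 8
n1-1 (P1): max(32, -6, -72) = 32
n1-2 (P1): max(6, 91, -86, 56) = 91
n1 (P2): min(32, 91) = 32
P1 prefers the higher value; n3=8, n1=32. n1 is better since 32 > 8.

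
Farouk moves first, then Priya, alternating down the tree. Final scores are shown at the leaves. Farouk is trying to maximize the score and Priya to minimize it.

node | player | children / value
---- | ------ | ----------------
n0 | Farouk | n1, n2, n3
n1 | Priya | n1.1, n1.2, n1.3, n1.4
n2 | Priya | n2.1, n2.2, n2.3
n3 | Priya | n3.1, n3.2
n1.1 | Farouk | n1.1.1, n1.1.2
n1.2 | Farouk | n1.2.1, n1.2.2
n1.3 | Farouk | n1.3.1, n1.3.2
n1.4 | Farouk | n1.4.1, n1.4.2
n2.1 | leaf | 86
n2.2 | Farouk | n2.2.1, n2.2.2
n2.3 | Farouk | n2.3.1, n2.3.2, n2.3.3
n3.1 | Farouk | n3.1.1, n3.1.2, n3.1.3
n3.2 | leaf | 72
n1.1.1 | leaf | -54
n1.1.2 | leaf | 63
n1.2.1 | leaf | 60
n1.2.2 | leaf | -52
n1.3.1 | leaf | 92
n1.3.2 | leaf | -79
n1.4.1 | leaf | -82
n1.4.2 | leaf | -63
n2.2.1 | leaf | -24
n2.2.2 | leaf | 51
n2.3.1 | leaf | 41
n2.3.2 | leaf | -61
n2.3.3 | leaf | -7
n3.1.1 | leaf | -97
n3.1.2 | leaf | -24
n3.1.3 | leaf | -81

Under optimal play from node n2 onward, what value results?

n2.2 (Farouk): max(-24, 51) = 51
n2.3 (Farouk): max(41, -61, -7) = 41
n2 (Priya): min(86, 51, 41) = 41

41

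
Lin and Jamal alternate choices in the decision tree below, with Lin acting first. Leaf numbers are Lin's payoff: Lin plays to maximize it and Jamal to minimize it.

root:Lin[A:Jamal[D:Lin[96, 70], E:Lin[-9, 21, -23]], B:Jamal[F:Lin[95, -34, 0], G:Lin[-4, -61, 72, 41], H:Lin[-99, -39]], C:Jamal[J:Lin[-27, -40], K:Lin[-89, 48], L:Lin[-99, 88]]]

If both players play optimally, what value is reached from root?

21

D (Lin): max(96, 70) = 96
E (Lin): max(-9, 21, -23) = 21
A (Jamal): min(96, 21) = 21
F (Lin): max(95, -34, 0) = 95
G (Lin): max(-4, -61, 72, 41) = 72
H (Lin): max(-99, -39) = -39
B (Jamal): min(95, 72, -39) = -39
J (Lin): max(-27, -40) = -27
K (Lin): max(-89, 48) = 48
L (Lin): max(-99, 88) = 88
C (Jamal): min(-27, 48, 88) = -27
root (Lin): max(21, -39, -27) = 21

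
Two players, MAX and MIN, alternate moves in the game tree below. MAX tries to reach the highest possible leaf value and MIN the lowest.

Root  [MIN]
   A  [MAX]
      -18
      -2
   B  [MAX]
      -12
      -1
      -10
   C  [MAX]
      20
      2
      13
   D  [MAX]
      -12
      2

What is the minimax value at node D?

2

D (MAX): max(-12, 2) = 2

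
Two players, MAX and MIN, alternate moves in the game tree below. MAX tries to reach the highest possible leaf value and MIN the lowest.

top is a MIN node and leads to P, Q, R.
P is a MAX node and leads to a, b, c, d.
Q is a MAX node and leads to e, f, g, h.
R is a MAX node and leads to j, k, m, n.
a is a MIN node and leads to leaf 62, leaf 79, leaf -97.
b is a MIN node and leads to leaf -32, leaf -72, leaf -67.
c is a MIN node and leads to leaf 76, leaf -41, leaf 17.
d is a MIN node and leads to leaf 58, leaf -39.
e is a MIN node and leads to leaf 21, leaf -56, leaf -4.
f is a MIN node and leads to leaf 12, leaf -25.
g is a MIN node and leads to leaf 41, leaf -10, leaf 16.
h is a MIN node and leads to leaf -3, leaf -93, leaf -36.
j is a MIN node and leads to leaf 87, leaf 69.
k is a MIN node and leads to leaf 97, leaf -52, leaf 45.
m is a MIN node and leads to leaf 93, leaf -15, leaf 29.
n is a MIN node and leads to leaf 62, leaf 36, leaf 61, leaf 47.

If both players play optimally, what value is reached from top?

a (MIN): min(62, 79, -97) = -97
b (MIN): min(-32, -72, -67) = -72
c (MIN): min(76, -41, 17) = -41
d (MIN): min(58, -39) = -39
P (MAX): max(-97, -72, -41, -39) = -39
e (MIN): min(21, -56, -4) = -56
f (MIN): min(12, -25) = -25
g (MIN): min(41, -10, 16) = -10
h (MIN): min(-3, -93, -36) = -93
Q (MAX): max(-56, -25, -10, -93) = -10
j (MIN): min(87, 69) = 69
k (MIN): min(97, -52, 45) = -52
m (MIN): min(93, -15, 29) = -15
n (MIN): min(62, 36, 61, 47) = 36
R (MAX): max(69, -52, -15, 36) = 69
top (MIN): min(-39, -10, 69) = -39

-39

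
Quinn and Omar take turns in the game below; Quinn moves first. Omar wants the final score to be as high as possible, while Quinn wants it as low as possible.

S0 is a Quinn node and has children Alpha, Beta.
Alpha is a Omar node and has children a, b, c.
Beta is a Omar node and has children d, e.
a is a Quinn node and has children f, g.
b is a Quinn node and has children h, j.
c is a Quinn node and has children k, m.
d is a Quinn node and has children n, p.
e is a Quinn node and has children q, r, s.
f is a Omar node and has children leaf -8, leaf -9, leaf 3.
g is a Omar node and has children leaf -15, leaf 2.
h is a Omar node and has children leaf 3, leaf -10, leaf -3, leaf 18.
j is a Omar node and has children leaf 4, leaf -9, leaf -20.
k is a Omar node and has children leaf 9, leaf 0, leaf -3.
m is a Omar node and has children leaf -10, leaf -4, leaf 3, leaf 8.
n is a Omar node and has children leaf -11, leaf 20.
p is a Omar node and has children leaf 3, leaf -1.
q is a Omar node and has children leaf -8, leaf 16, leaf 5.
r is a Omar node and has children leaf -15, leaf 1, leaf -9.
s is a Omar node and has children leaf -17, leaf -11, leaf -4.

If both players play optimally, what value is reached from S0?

3

f (Omar): max(-8, -9, 3) = 3
g (Omar): max(-15, 2) = 2
a (Quinn): min(3, 2) = 2
h (Omar): max(3, -10, -3, 18) = 18
j (Omar): max(4, -9, -20) = 4
b (Quinn): min(18, 4) = 4
k (Omar): max(9, 0, -3) = 9
m (Omar): max(-10, -4, 3, 8) = 8
c (Quinn): min(9, 8) = 8
Alpha (Omar): max(2, 4, 8) = 8
n (Omar): max(-11, 20) = 20
p (Omar): max(3, -1) = 3
d (Quinn): min(20, 3) = 3
q (Omar): max(-8, 16, 5) = 16
r (Omar): max(-15, 1, -9) = 1
s (Omar): max(-17, -11, -4) = -4
e (Quinn): min(16, 1, -4) = -4
Beta (Omar): max(3, -4) = 3
S0 (Quinn): min(8, 3) = 3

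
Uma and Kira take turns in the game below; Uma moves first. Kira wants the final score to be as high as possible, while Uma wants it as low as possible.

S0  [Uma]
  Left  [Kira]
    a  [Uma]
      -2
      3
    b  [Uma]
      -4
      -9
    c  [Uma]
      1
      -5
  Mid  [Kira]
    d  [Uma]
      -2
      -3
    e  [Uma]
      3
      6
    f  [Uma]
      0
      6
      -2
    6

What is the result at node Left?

-2

a (Uma): min(-2, 3) = -2
b (Uma): min(-4, -9) = -9
c (Uma): min(1, -5) = -5
Left (Kira): max(-2, -9, -5) = -2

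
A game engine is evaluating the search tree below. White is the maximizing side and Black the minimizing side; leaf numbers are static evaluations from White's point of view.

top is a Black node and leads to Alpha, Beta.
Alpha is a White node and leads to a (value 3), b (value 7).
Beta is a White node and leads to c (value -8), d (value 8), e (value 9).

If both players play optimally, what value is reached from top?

Alpha (White): max(3, 7) = 7
Beta (White): max(-8, 8, 9) = 9
top (Black): min(7, 9) = 7

7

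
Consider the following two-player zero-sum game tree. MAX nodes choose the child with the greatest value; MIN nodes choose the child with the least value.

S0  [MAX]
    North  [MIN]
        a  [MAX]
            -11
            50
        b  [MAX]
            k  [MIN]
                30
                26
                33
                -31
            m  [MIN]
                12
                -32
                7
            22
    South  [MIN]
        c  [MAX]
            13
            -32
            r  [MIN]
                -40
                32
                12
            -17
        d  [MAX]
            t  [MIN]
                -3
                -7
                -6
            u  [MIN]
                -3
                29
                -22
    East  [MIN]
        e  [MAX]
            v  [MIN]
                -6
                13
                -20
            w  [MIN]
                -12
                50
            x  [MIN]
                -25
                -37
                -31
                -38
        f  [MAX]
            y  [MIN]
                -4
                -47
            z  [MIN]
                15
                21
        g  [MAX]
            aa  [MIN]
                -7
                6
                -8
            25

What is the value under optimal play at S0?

a (MAX): max(-11, 50) = 50
k (MIN): min(30, 26, 33, -31) = -31
m (MIN): min(12, -32, 7) = -32
b (MAX): max(-31, -32, 22) = 22
North (MIN): min(50, 22) = 22
r (MIN): min(-40, 32, 12) = -40
c (MAX): max(13, -32, -40, -17) = 13
t (MIN): min(-3, -7, -6) = -7
u (MIN): min(-3, 29, -22) = -22
d (MAX): max(-7, -22) = -7
South (MIN): min(13, -7) = -7
v (MIN): min(-6, 13, -20) = -20
w (MIN): min(-12, 50) = -12
x (MIN): min(-25, -37, -31, -38) = -38
e (MAX): max(-20, -12, -38) = -12
y (MIN): min(-4, -47) = -47
z (MIN): min(15, 21) = 15
f (MAX): max(-47, 15) = 15
aa (MIN): min(-7, 6, -8) = -8
g (MAX): max(-8, 25) = 25
East (MIN): min(-12, 15, 25) = -12
S0 (MAX): max(22, -7, -12) = 22

22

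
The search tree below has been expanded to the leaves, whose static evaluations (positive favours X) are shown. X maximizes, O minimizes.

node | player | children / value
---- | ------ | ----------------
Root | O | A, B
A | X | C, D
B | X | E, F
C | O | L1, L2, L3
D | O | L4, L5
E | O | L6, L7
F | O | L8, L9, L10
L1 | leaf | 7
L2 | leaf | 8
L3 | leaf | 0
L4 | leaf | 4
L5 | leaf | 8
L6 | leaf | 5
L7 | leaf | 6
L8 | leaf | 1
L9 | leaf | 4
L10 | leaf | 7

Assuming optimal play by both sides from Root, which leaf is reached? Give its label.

C (O): min(7, 8, 0) = 0
D (O): min(4, 8) = 4
A (X): max(0, 4) = 4
E (O): min(5, 6) = 5
F (O): min(1, 4, 7) = 1
B (X): max(5, 1) = 5
Root (O): min(4, 5) = 4
At Root, O picks A (lowest: 4).
At A, X picks D (highest: 4).
At D, O picks L4 (lowest: 4).
Terminal value 4.

L4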